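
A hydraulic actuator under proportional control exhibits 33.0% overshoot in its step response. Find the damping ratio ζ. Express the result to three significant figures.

ζ ≈ 0.333

From %OS = 100·exp(−πζ/√(1−ζ²)), invert to get ζ = −ln(OS)/√(π² + ln²(OS)) with OS = 0.330.
−ln 0.330 = 1.109, so ζ = 1.109/√(π² + 1.229) = 0.333.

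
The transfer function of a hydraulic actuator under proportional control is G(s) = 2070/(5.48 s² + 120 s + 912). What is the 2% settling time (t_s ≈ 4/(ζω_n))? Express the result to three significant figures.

t_s ≈ 0.365 s

Dividing through by 5.48: denominator becomes s² + 21.90 s + 166.4.
So ω_n = √166.4 = 12.9 rad/s and ζ = 21.90/(2·12.9) = 0.849.
t_s ≈ 4/(ζω_n) = 0.365 s.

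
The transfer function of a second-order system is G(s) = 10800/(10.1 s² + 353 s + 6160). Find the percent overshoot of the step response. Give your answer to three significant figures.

%OS ≈ 4.30%

Dividing through by 10.1: denominator becomes s² + 34.95 s + 609.9.
So ω_n = √609.9 = 24.7 rad/s and ζ = 34.95/(2·24.7) = 0.708.
%OS = 100 e^{−πζ/√(1−ζ²)} with ζ = 0.708 gives 4.30%.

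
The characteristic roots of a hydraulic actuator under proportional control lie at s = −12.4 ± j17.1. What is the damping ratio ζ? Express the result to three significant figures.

With σ = 12.4, ω_d = 17.1: ω_n = √(σ²+ω_d²) = 21.1 rad/s, ζ = σ/ω_n = 0.587.

ζ ≈ 0.587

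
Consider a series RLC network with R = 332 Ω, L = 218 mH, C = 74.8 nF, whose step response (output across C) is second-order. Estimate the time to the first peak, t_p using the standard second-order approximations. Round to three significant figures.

For a series RLC circuit (capacitor voltage as output), ω_n = 1/√(LC) = 1/√(218 mH · 74.8 nF) = 7830 rad/s.
ζ = (R/2)·√(C/L) = (332/2)·√(74.8 nF/218 mH) = 0.0972.
ω_d = ω_n√(1−ζ²) = 7790 rad/s. t_p = π/ω_d = 0.000403 s.

t_p ≈ 0.000403 s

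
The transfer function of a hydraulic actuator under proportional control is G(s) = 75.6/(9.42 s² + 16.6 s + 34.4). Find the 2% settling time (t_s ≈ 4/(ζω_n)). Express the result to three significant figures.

t_s ≈ 4.54 s

Dividing through by 9.42: denominator becomes s² + 1.762 s + 3.652.
So ω_n = √3.652 = 1.91 rad/s and ζ = 1.762/(2·1.91) = 0.461.
t_s ≈ 4/(ζω_n) = 4.54 s.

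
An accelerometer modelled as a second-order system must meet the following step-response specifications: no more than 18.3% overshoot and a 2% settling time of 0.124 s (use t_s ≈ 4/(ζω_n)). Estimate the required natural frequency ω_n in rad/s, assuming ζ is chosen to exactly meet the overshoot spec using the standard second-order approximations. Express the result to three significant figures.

ω_n ≈ 67.8 rad/s

ζ = −ln(OS)/√(π² + (ln OS)²). With OS = 0.183, ln OS = −1.698 and ζ = 1.698/3.571 = 0.476.
From t_s ≈ 4/(ζω_n): ω_n = 4/(ζ·t_s) = 4/(0.476·0.124) = 67.8 rad/s.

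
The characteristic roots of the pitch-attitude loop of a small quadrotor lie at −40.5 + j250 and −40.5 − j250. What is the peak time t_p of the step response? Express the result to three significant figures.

t_p ≈ 0.0126 s

t_p = π/ω_d with ω_d = 250 (the imaginary part), so t_p = 0.0126 s.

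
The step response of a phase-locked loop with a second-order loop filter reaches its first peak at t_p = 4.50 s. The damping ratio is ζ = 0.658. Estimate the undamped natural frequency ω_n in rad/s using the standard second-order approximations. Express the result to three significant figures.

ω_n ≈ 0.927 rad/s

Peak time t_p = π/ω_d, so ω_d = π/t_p = π/4.50 = 0.698 rad/s.
ω_n = ω_d/√(1−ζ²) = 0.698/√0.567 = 0.927 rad/s.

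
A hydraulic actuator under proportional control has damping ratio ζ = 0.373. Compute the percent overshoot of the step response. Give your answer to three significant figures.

For an underdamped second-order system, %OS = 100·exp(−πζ/√(1−ζ²)).
πζ/√(1−ζ²) = π·0.373/√(1−0.139) = 1.263, so %OS = 100·e^(−1.263) = 28.3%.

%OS ≈ 28.3%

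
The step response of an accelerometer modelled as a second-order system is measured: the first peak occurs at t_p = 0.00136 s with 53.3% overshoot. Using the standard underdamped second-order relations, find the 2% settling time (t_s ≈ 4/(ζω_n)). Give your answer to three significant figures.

t_s ≈ 0.00865 s

The overshoot fixes ζ = −ln(OS)/√(π²+ln²(OS)) = 0.196.
From t_p = π/ω_d, ω_d = π/0.00136 = 2310 rad/s, so ω_n = ω_d/√(1−ζ²) = 2360 rad/s.
t_s ≈ 4/(ζω_n) = 4/(0.196·2360) = 0.00865 s.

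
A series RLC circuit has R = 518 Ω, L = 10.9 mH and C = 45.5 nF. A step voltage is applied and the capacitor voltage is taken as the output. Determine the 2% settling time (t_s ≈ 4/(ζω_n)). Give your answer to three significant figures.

For a series RLC circuit (capacitor voltage as output), ω_n = 1/√(LC) = 1/√(10.9 mH · 45.5 nF) = 44900 rad/s.
ζ = (R/2)·√(C/L) = (518/2)·√(45.5 nF/10.9 mH) = 0.529.
t_s ≈ 4/(ζω_n) = 0.000168 s.

t_s ≈ 0.000168 s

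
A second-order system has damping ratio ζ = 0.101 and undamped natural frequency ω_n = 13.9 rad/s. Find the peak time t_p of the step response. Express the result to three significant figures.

t_p ≈ 0.227 s

The damped frequency is ω_d = ω_n√(1−ζ²) = 13.9·√(1−0.0102) = 13.8 rad/s.
Peak time t_p = π/ω_d = π/13.8 = 0.227 s.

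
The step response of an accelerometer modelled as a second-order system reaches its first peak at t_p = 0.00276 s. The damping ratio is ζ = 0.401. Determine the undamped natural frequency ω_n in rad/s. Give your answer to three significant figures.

ω_n ≈ 1240 rad/s

Peak time t_p = π/ω_d, so ω_d = π/t_p = π/0.00276 = 1140 rad/s.
ω_n = ω_d/√(1−ζ²) = 1140/√0.839 = 1240 rad/s.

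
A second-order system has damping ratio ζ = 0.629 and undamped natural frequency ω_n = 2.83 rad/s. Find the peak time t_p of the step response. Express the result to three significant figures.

The damped frequency is ω_d = ω_n√(1−ζ²) = 2.83·√(1−0.396) = 2.20 rad/s.
Peak time t_p = π/ω_d = π/2.20 = 1.43 s.

t_p ≈ 1.43 s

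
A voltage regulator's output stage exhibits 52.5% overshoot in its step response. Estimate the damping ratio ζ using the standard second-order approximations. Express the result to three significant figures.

ζ ≈ 0.201

ζ = −ln(OS)/√(π² + (ln OS)²). With OS = 0.525, ln OS = −0.6444 and ζ = 0.6444/3.207 = 0.201.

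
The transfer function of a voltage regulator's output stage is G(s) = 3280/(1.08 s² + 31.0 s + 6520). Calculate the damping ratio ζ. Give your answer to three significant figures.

Dividing through by 1.08: denominator becomes s² + 28.70 s + 6037.
So ω_n = √6037 = 77.7 rad/s and ζ = 28.70/(2·77.7) = 0.185.

ζ ≈ 0.185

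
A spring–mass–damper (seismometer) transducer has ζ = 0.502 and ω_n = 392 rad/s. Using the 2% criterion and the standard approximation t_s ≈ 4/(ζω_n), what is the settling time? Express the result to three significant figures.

t_s ≈ 0.0203 s

t_s ≈ 4/(ζω_n) = 4/(0.502 × 392) = 0.0203 s.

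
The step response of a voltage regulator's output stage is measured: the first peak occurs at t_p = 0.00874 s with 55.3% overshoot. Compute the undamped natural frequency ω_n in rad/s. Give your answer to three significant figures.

ω_n ≈ 366 rad/s

ζ from %OS: ζ = |ln 0.553|/√(π²+ln²0.553) = 0.185.
t_p = π/ω_d ⇒ ω_d = 359 rad/s; then ω_n = ω_d/√(1−ζ²) = 366 rad/s.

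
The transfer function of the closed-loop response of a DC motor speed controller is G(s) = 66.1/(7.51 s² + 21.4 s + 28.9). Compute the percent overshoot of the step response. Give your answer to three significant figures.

%OS ≈ 3.62%

Dividing through by 7.51: denominator becomes s² + 2.850 s + 3.848.
So ω_n = √3.848 = 1.96 rad/s and ζ = 2.850/(2·1.96) = 0.726.
Overshoot: exp(−π·0.726/√(1−0.726²)) = 0.0362, i.e. 3.62%.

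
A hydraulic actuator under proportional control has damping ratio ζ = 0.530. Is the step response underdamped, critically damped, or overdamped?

underdamped

Since ζ = 0.530 < 1, the system is underdamped.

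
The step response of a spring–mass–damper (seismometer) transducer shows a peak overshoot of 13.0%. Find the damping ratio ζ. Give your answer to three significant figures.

From %OS = 100·exp(−πζ/√(1−ζ²)), invert to get ζ = −ln(OS)/√(π² + ln²(OS)) with OS = 0.130.
−ln 0.130 = 2.040, so ζ = 2.040/√(π² + 4.163) = 0.545.

ζ ≈ 0.545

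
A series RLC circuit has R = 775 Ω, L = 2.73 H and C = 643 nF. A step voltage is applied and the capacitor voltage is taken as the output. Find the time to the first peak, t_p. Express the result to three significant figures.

t_p ≈ 0.00424 s

For a series RLC circuit (capacitor voltage as output), ω_n = 1/√(LC) = 1/√(2.73 H · 643 nF) = 755 rad/s.
ζ = (R/2)·√(C/L) = (775/2)·√(643 nF/2.73 H) = 0.188.
ω_d = ω_n√(1−ζ²) = 741 rad/s. t_p = π/ω_d = 0.00424 s.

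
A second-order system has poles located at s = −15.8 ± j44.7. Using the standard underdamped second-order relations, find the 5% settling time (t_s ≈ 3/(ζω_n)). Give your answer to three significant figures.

For poles at −σ ± jω_d, ζω_n = σ = 15.8, so t_s ≈ 3/σ = 0.190 s.

t_s ≈ 0.190 s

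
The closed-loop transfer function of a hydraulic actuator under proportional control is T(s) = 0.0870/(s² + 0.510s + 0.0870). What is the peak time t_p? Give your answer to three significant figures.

t_p ≈ 21.2 s

ω_n = √0.0870 = 0.295 rad/s; ζ = 0.510/(2·0.295) = 0.865.
The damped frequency ω_d = ω_n√(1−ζ²) = 0.148 rad/s. Then t_p = π/ω_d = 21.2 s.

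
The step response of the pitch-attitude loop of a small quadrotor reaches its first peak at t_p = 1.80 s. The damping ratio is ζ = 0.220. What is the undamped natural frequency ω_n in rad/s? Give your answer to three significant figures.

Peak time t_p = π/ω_d, so ω_d = π/t_p = π/1.80 = 1.75 rad/s.
ω_n = ω_d/√(1−ζ²) = 1.75/√0.952 = 1.79 rad/s.

ω_n ≈ 1.79 rad/s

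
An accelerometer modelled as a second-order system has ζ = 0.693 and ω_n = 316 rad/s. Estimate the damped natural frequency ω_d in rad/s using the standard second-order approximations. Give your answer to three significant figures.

ω_d = ω_n√(1−ζ²) = 316·√0.520 = 228 rad/s.

ω_d ≈ 228 rad/s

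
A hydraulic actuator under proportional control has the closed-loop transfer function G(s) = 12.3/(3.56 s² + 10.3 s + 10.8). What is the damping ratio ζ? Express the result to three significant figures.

Dividing through by 3.56: denominator becomes s² + 2.893 s + 3.034.
So ω_n = √3.034 = 1.74 rad/s and ζ = 2.893/(2·1.74) = 0.831.

ζ ≈ 0.831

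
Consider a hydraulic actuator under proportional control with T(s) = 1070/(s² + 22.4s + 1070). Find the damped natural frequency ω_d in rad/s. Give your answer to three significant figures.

ω_d ≈ 30.7 rad/s

Comparing the denominator to s² + 2ζω_n s + ω_n²: ω_n = √1070 = 32.7 rad/s, and 2ζω_n = 22.4 so ζ = 22.4/(2·32.7) = 0.342.
The damped frequency ω_d = ω_n√(1−ζ²) = 30.7 rad/s.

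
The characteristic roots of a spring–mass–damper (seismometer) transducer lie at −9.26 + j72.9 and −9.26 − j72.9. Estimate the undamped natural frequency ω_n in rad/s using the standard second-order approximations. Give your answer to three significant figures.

|pole| = ω_n = √(9.26² + 72.9²) = 73.5 rad/s; ζ = cos θ = σ/ω_n = 0.126.

ω_n ≈ 73.5 rad/s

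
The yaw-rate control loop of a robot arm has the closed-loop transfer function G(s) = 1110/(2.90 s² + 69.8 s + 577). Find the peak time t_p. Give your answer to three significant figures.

t_p ≈ 0.427 s

Dividing through by 2.90: denominator becomes s² + 24.07 s + 199.0.
So ω_n = √199.0 = 14.1 rad/s and ζ = 24.07/(2·14.1) = 0.853.
The damped frequency ω_d = ω_n√(1−ζ²) = 7.36 rad/s. t_p = π/ω_d = 0.427 s.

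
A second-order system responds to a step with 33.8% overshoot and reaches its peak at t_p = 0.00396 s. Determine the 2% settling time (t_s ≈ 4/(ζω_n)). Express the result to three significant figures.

ζ from %OS: ζ = |ln 0.338|/√(π²+ln²0.338) = 0.326.
From t_p = π/ω_d, ω_d = π/0.00396 = 793 rad/s, so ω_n = ω_d/√(1−ζ²) = 839 rad/s.
t_s ≈ 4/(ζω_n) = 4/(0.326·839) = 0.0146 s.

t_s ≈ 0.0146 s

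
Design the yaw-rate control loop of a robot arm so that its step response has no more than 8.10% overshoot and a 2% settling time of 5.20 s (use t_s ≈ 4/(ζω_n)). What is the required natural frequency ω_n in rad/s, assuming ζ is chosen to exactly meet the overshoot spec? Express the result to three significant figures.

ω_n ≈ 1.23 rad/s

Inverting the overshoot relation: ζ = |ln 0.0810|/√(π² + ln²0.0810) = 0.625.
Then ω_n = 4/(ζ t_s) = 4/(0.625 × 5.20) = 1.23 rad/s.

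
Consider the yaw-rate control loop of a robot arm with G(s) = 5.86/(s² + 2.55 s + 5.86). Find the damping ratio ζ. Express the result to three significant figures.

ζ ≈ 0.527

Matching coefficients with s² + 2ζω_n s + ω_n² gives ω_n² = 5.86 ⇒ ω_n = 2.42 rad/s, and ζ = 2.55/(2ω_n) = 0.527.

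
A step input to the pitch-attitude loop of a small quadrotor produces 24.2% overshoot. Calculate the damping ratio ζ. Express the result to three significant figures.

ζ ≈ 0.412

Inverting the overshoot relation: ζ = |ln 0.242|/√(π² + ln²0.242) = 0.412.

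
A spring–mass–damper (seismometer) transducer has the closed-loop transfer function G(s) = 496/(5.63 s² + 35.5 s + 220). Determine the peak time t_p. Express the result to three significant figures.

Dividing through by 5.63: denominator becomes s² + 6.306 s + 39.08.
So ω_n = √39.08 = 6.25 rad/s and ζ = 6.306/(2·6.25) = 0.504.
ω_d = ω_n√(1−ζ²) = 5.40 rad/s. t_p = π/ω_d = 0.582 s.

t_p ≈ 0.582 s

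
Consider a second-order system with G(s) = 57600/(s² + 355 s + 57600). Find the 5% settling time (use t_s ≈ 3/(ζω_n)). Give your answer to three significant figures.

t_s ≈ 0.0169 s

Comparing the denominator to s² + 2ζω_n s + ω_n²: ω_n = √57600 = 240 rad/s, and 2ζω_n = 355 so ζ = 355/(2·240) = 0.740.
t_s ≈ 3/(ζω_n) = 3/(0.740·240) = 0.0169 s.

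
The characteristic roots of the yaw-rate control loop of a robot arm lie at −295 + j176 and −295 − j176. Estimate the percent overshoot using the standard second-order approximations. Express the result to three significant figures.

|pole| = ω_n = √(295² + 176²) = 344 rad/s; ζ = cos θ = σ/ω_n = 0.859.
%OS = 100·exp(−πζ/√(1−ζ²)) = 0.517%.

%OS ≈ 0.517%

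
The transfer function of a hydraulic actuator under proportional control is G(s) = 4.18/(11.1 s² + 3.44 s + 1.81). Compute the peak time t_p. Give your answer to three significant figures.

t_p ≈ 8.42 s

Dividing through by 11.1: denominator becomes s² + 0.3099 s + 0.1631.
So ω_n = √0.1631 = 0.404 rad/s and ζ = 0.3099/(2·0.404) = 0.384.
The damped frequency ω_d = ω_n√(1−ζ²) = 0.373 rad/s. t_p = π/ω_d = 8.42 s.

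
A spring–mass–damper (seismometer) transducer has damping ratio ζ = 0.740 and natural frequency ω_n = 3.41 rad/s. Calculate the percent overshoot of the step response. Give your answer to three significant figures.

For an underdamped second-order system, %OS = 100·exp(−πζ/√(1−ζ²)).
πζ/√(1−ζ²) = π·0.740/√(1−0.548) = 3.456, so %OS = 100·e^(−3.456) = 3.15%.

%OS ≈ 3.15%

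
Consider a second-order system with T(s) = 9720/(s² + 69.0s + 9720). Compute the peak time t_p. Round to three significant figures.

t_p ≈ 0.0340 s

Matching coefficients with s² + 2ζω_n s + ω_n² gives ω_n² = 9720 ⇒ ω_n = 98.6 rad/s, and ζ = 69.0/(2ω_n) = 0.350.
ω_d = ω_n√(1−ζ²) = 92.4 rad/s. Then t_p = π/ω_d = 0.0340 s.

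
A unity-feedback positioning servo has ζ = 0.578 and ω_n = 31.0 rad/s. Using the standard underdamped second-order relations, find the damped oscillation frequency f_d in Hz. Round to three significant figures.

ω_d = ω_n√(1−ζ²) = 31.0·√0.666 = 25.3 rad/s.
f_d = ω_d/(2π) = 4.03 Hz.

f_d ≈ 4.03 Hz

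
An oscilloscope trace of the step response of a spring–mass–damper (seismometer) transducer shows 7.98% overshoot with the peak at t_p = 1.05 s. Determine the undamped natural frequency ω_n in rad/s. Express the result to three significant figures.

ζ from %OS: ζ = |ln 0.0798|/√(π²+ln²0.0798) = 0.627.
t_p = π/ω_d ⇒ ω_d = 2.99 rad/s; then ω_n = ω_d/√(1−ζ²) = 3.84 rad/s.

ω_n ≈ 3.84 rad/s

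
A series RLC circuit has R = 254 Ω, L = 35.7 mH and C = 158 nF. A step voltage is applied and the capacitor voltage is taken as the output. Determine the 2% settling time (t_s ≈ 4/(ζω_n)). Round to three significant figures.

t_s ≈ 0.00112 s

For a series RLC circuit (capacitor voltage as output), ω_n = 1/√(LC) = 1/√(35.7 mH · 158 nF) = 13300 rad/s.
ζ = (R/2)·√(C/L) = (254/2)·√(158 nF/35.7 mH) = 0.267.
t_s ≈ 4/(ζω_n) = 0.00112 s.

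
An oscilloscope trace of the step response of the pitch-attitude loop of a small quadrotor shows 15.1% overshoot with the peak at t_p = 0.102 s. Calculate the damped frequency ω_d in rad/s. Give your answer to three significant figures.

t_p = π/ω_d, so ω_d = π/0.102 = 30.8 rad/s.

ω_d ≈ 30.8 rad/s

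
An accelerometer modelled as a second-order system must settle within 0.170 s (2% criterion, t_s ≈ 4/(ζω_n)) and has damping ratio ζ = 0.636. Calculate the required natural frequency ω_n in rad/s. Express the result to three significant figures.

Rearranging t_s ≈ 4/(ζω_n) gives ω_n = 4/(ζ·t_s) = 4/(0.636 × 0.170) = 37.0 rad/s.

ω_n ≈ 37.0 rad/s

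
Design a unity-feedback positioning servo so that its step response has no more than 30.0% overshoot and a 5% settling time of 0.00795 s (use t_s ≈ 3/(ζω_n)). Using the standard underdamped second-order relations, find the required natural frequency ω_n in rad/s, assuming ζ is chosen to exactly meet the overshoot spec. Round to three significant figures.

ω_n ≈ 1050 rad/s

From %OS = 100·exp(−πζ/√(1−ζ²)), invert to get ζ = −ln(OS)/√(π² + ln²(OS)) with OS = 0.300.
−ln 0.300 = 1.204, so ζ = 1.204/√(π² + 1.450) = 0.358.
Then ω_n = 3/(ζ t_s) = 3/(0.358 × 0.00795) = 1050 rad/s.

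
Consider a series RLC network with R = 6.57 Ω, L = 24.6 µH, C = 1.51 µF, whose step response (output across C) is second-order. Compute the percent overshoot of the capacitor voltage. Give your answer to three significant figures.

%OS ≈ 1.23%

For a series RLC circuit (capacitor voltage as output), ω_n = 1/√(LC) = 1/√(24.6 µH · 1.51 µF) = 164000 rad/s.
ζ = (R/2)·√(C/L) = (6.57/2)·√(1.51 µF/24.6 µH) = 0.814.
%OS = 100·exp(−πζ/√(1−ζ²)) = 1.23%.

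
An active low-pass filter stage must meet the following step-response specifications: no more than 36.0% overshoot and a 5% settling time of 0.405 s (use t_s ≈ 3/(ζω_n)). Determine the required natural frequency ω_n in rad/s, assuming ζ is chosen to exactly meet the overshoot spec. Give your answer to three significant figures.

ω_n ≈ 24.0 rad/s

Inverting the overshoot relation: ζ = |ln 0.360|/√(π² + ln²0.360) = 0.309.
From t_s ≈ 3/(ζω_n): ω_n = 3/(ζ·t_s) = 3/(0.309·0.405) = 24.0 rad/s.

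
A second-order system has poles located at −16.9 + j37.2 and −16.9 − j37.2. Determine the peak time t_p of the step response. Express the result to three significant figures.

t_p ≈ 0.0845 s

t_p = π/ω_d with ω_d = 37.2 (the imaginary part), so t_p = 0.0845 s.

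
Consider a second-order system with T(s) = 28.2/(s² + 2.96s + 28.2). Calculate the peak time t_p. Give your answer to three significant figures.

Matching coefficients with s² + 2ζω_n s + ω_n² gives ω_n² = 28.2 ⇒ ω_n = 5.31 rad/s, and ζ = 2.96/(2ω_n) = 0.279.
ω_d = 5.31·√(1 − 0.279²) = 5.10 rad/s. Then t_p = π/ω_d = 0.616 s.

t_p ≈ 0.616 s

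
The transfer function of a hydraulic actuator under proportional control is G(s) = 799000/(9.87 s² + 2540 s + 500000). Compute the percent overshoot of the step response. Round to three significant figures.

%OS ≈ 11.2%

Dividing through by 9.87: denominator becomes s² + 257.3 s + 50660.
So ω_n = √50660 = 225 rad/s and ζ = 257.3/(2·225) = 0.572.
%OS = 100 e^{−πζ/√(1−ζ²)} with ζ = 0.572 gives 11.2%.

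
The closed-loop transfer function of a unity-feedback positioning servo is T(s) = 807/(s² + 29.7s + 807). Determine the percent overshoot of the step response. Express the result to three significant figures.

%OS ≈ 14.6%

Comparing the denominator to s² + 2ζω_n s + ω_n²: ω_n = √807 = 28.4 rad/s, and 2ζω_n = 29.7 so ζ = 29.7/(2·28.4) = 0.523.
Overshoot: exp(−π·0.523/√(1−0.523²)) = 0.146, i.e. 14.6%.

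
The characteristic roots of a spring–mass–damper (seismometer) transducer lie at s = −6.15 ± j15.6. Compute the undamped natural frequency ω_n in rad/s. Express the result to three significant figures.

ω_n ≈ 16.8 rad/s

With σ = 6.15, ω_d = 15.6: ω_n = √(σ²+ω_d²) = 16.8 rad/s, ζ = σ/ω_n = 0.367.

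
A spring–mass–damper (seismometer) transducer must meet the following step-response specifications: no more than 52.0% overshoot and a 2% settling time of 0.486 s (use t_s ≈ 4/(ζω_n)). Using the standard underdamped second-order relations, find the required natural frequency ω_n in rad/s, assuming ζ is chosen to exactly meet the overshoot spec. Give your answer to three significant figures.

ω_n ≈ 40.4 rad/s

Inverting the overshoot relation: ζ = |ln 0.520|/√(π² + ln²0.520) = 0.204.
Then ω_n = 4/(ζ t_s) = 4/(0.204 × 0.486) = 40.4 rad/s.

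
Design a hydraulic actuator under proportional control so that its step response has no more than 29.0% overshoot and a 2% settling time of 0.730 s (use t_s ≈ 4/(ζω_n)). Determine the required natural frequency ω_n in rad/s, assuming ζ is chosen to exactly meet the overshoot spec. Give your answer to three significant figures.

ω_n ≈ 14.9 rad/s

Inverting the overshoot relation: ζ = |ln 0.290|/√(π² + ln²0.290) = 0.367.
Then ω_n = 4/(ζ t_s) = 4/(0.367 × 0.730) = 14.9 rad/s.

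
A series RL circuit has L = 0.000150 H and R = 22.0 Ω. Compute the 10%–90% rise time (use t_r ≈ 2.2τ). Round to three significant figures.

τ = L/R = 0.000150/22.0 = 0.00000682 s.
t_r ≈ 2.2τ = 0.0000150 s.

t_r ≈ 0.0000150 s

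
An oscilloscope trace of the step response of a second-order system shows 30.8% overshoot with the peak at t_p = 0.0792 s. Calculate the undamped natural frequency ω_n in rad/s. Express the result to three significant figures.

ζ from %OS: ζ = |ln 0.308|/√(π²+ln²0.308) = 0.351.
t_p = π/ω_d ⇒ ω_d = 39.7 rad/s; then ω_n = ω_d/√(1−ζ²) = 42.4 rad/s.

ω_n ≈ 42.4 rad/s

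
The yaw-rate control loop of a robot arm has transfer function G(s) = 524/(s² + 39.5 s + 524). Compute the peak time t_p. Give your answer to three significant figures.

t_p ≈ 0.271 s

ω_n = √524 = 22.9 rad/s; ζ = 39.5/(2·22.9) = 0.863.
ω_d = ω_n√(1−ζ²) = 11.6 rad/s. Then t_p = π/ω_d = 0.271 s.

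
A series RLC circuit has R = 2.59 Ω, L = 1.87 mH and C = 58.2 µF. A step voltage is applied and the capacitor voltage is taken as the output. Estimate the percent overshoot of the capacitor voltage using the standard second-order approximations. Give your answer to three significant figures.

For a series RLC circuit (capacitor voltage as output), ω_n = 1/√(LC) = 1/√(1.87 mH · 58.2 µF) = 3030 rad/s.
ζ = (R/2)·√(C/L) = (2.59/2)·√(58.2 µF/1.87 mH) = 0.228.
%OS = 100 e^{−πζ/√(1−ζ²)} with ζ = 0.228 gives 47.8%.

%OS ≈ 47.8%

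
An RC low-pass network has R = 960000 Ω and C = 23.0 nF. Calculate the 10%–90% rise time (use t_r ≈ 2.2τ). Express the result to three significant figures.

t_r ≈ 0.0486 s

τ = RC = 960000 × 23.0 nF = 0.0221 s.
t_r ≈ 2.2τ = 0.0486 s.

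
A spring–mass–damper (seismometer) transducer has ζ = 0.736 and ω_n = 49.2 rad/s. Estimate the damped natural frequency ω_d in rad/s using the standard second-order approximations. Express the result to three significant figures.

ω_d ≈ 33.3 rad/s

ω_d = ω_n√(1−ζ²) = 49.2·√0.458 = 33.3 rad/s.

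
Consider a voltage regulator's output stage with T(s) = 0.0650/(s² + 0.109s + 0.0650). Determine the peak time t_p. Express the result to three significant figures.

t_p ≈ 12.6 s

Comparing the denominator to s² + 2ζω_n s + ω_n²: ω_n = √0.0650 = 0.255 rad/s, and 2ζω_n = 0.109 so ζ = 0.109/(2·0.255) = 0.214.
ω_d = ω_n√(1−ζ²) = 0.249 rad/s. Then t_p = π/ω_d = 12.6 s.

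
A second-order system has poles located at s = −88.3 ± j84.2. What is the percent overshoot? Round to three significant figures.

%OS ≈ 3.71%

The poles are at −σ ± jω_d with σ = 88.3 and ω_d = 84.2, so ω_n = √(σ²+ω_d²) = 122 rad/s and ζ = σ/ω_n = 0.724.
Overshoot: exp(−π·0.724/√(1−0.724²)) = 0.0371, i.e. 3.71%.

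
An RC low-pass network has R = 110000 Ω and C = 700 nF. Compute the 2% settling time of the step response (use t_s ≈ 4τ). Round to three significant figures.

t_s ≈ 0.308 s

τ = RC = 110000 × 700 nF = 0.0770 s.
t_s ≈ 4τ = 0.308 s.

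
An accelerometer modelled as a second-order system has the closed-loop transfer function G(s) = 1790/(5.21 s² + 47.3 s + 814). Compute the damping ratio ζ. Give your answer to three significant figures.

ζ ≈ 0.363

Dividing through by 5.21: denominator becomes s² + 9.079 s + 156.2.
So ω_n = √156.2 = 12.5 rad/s and ζ = 9.079/(2·12.5) = 0.363.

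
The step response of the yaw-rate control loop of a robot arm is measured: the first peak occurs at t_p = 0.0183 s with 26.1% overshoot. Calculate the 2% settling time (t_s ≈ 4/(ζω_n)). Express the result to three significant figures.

From the overshoot, ζ = −ln(OS)/√(π²+ln²(OS)) = 0.393.
t_p = π/ω_d ⇒ ω_d = 172 rad/s; then ω_n = ω_d/√(1−ζ²) = 187 rad/s.
t_s ≈ 4/(ζω_n) = 4/(0.393·187) = 0.0545 s.

t_s ≈ 0.0545 s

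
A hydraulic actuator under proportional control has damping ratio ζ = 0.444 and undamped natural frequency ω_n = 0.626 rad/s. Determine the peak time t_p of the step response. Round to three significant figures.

The damped frequency is ω_d = ω_n√(1−ζ²) = 0.626·√(1−0.197) = 0.561 rad/s.
Peak time t_p = π/ω_d = π/0.561 = 5.60 s.

t_p ≈ 5.60 s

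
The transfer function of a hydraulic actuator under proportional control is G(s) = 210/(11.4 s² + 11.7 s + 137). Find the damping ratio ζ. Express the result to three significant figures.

Dividing through by 11.4: denominator becomes s² + 1.026 s + 12.02.
So ω_n = √12.02 = 3.47 rad/s and ζ = 1.026/(2·3.47) = 0.148.

ζ ≈ 0.148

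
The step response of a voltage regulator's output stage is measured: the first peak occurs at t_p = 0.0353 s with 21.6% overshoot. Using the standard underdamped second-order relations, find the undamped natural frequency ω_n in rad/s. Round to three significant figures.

The overshoot fixes ζ = −ln(OS)/√(π²+ln²(OS)) = 0.438.
From t_p = π/ω_d, ω_d = π/0.0353 = 89.0 rad/s, so ω_n = ω_d/√(1−ζ²) = 99.0 rad/s.

ω_n ≈ 99.0 rad/s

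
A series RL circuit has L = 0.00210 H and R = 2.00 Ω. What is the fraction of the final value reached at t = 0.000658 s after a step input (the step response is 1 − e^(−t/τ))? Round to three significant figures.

τ = L/R = 0.00210/2.00 = 0.00105 s.
y(t)/y_∞ = 1 − e^(−t/τ) = 1 − e^(−0.000658/0.00105) = 1 − e^(−0.627) = 0.466.

y/y_∞ ≈ 0.466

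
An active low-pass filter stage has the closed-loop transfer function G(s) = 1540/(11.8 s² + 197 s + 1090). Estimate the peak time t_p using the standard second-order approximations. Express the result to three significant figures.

t_p ≈ 0.659 s

Dividing through by 11.8: denominator becomes s² + 16.69 s + 92.37.
So ω_n = √92.37 = 9.61 rad/s and ζ = 16.69/(2·9.61) = 0.869.
ω_d = 9.61·√(1 − 0.869²) = 4.76 rad/s. t_p = π/ω_d = 0.659 s.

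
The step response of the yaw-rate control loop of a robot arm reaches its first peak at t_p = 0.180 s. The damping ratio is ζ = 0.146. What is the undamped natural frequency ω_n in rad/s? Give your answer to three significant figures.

Peak time t_p = π/ω_d, so ω_d = π/t_p = π/0.180 = 17.5 rad/s.
ω_n = ω_d/√(1−ζ²) = 17.5/√0.979 = 17.6 rad/s.

ω_n ≈ 17.6 rad/s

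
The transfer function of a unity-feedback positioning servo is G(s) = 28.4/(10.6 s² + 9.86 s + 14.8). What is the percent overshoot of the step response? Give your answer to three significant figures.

%OS ≈ 26.1%

Dividing through by 10.6: denominator becomes s² + 0.9302 s + 1.396.
So ω_n = √1.396 = 1.18 rad/s and ζ = 0.9302/(2·1.18) = 0.394.
%OS = 100·exp(−πζ/√(1−ζ²)) = 26.1%.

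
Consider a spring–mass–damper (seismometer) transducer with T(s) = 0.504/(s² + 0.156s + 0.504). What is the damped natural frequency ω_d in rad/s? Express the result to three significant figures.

ω_n = √0.504 = 0.710 rad/s; ζ = 0.156/(2·0.710) = 0.110.
ω_d = ω_n√(1−ζ²) = 0.706 rad/s.

ω_d ≈ 0.706 rad/s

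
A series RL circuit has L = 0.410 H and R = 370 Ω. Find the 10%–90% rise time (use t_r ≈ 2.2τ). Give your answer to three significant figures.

t_r ≈ 0.00244 s

τ = L/R = 0.410/370 = 0.00111 s.
t_r ≈ 2.2τ = 0.00244 s.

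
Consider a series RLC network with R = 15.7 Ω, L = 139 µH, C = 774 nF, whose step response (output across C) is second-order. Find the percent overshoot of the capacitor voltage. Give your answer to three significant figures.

For a series RLC circuit (capacitor voltage as output), ω_n = 1/√(LC) = 1/√(139 µH · 774 nF) = 96400 rad/s.
ζ = (R/2)·√(C/L) = (15.7/2)·√(774 nF/139 µH) = 0.586.
Overshoot: exp(−π·0.586/√(1−0.586²)) = 0.103, i.e. 10.3%.

%OS ≈ 10.3%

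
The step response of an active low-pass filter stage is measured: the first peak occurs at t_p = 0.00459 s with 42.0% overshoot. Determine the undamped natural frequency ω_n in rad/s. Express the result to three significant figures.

From the overshoot, ζ = −ln(OS)/√(π²+ln²(OS)) = 0.266.
From t_p = π/ω_d, ω_d = π/0.00459 = 684 rad/s, so ω_n = ω_d/√(1−ζ²) = 710 rad/s.

ω_n ≈ 710 rad/s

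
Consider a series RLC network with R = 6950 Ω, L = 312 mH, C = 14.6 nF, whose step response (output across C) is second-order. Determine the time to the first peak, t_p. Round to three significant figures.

For a series RLC circuit (capacitor voltage as output), ω_n = 1/√(LC) = 1/√(312 mH · 14.6 nF) = 14800 rad/s.
ζ = (R/2)·√(C/L) = (6950/2)·√(14.6 nF/312 mH) = 0.752.
ω_d = 14800·√(1 − 0.752²) = 9770 rad/s. t_p = π/ω_d = 0.000322 s.

t_p ≈ 0.000322 s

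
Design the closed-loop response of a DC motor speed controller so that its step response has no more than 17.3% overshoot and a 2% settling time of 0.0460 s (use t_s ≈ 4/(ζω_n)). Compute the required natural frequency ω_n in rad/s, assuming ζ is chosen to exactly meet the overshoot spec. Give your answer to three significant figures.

ζ = −ln(OS)/√(π² + (ln OS)²). With OS = 0.173, ln OS = −1.754 and ζ = 1.754/3.598 = 0.488.
Then ω_n = 4/(ζ t_s) = 4/(0.488 × 0.0460) = 178 rad/s.

ω_n ≈ 178 rad/s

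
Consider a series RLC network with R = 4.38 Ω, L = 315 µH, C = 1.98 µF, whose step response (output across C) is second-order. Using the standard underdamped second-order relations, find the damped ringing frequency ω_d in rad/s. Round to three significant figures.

ω_d ≈ 39400 rad/s

For a series RLC circuit (capacitor voltage as output), ω_n = 1/√(LC) = 1/√(315 µH · 1.98 µF) = 40000 rad/s.
ζ = (R/2)·√(C/L) = (4.38/2)·√(1.98 µF/315 µH) = 0.174.
ω_d = 40000·√(1 − 0.174²) = 39400 rad/s.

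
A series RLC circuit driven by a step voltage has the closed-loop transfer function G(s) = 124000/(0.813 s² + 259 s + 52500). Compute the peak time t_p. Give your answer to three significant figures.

t_p ≈ 0.0159 s

Dividing through by 0.813: denominator becomes s² + 318.6 s + 64580.
So ω_n = √64580 = 254 rad/s and ζ = 318.6/(2·254) = 0.627.
The damped frequency ω_d = ω_n√(1−ζ²) = 198 rad/s. t_p = π/ω_d = 0.0159 s.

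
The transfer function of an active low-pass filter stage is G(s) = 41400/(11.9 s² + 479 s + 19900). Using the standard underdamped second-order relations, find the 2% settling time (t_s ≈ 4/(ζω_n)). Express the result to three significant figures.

Dividing through by 11.9: denominator becomes s² + 40.25 s + 1672.
So ω_n = √1672 = 40.9 rad/s and ζ = 40.25/(2·40.9) = 0.492.
t_s ≈ 4/(ζω_n) = 0.199 s.

t_s ≈ 0.199 s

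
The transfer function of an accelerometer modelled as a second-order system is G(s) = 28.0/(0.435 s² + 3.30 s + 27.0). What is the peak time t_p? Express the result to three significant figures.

Dividing through by 0.435: denominator becomes s² + 7.586 s + 62.07.
So ω_n = √62.07 = 7.88 rad/s and ζ = 7.586/(2·7.88) = 0.481.
The damped frequency ω_d = ω_n√(1−ζ²) = 6.91 rad/s. t_p = π/ω_d = 0.455 s.

t_p ≈ 0.455 s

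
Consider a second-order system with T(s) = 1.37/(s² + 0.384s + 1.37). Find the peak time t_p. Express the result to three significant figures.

t_p ≈ 2.72 s

ω_n = √1.37 = 1.17 rad/s; ζ = 0.384/(2·1.17) = 0.164.
The damped frequency ω_d = ω_n√(1−ζ²) = 1.15 rad/s. Then t_p = π/ω_d = 2.72 s.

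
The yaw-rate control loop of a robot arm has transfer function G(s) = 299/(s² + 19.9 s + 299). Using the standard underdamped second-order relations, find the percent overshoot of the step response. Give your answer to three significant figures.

Comparing the denominator to s² + 2ζω_n s + ω_n²: ω_n = √299 = 17.3 rad/s, and 2ζω_n = 19.9 so ζ = 19.9/(2·17.3) = 0.575.
Overshoot: exp(−π·0.575/√(1−0.575²)) = 0.110, i.e. 11.0%.

%OS ≈ 11.0%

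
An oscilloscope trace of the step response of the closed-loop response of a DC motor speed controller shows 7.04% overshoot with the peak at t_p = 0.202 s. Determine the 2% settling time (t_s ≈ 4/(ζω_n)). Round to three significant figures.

t_s ≈ 0.304 s

The overshoot fixes ζ = −ln(OS)/√(π²+ln²(OS)) = 0.645.
From t_p = π/ω_d, ω_d = π/0.202 = 15.6 rad/s, so ω_n = ω_d/√(1−ζ²) = 20.4 rad/s.
t_s ≈ 4/(ζω_n) = 4/(0.645·20.4) = 0.304 s.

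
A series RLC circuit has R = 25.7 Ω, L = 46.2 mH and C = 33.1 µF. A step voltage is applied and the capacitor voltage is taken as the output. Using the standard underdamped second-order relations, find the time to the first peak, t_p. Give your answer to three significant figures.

For a series RLC circuit (capacitor voltage as output), ω_n = 1/√(LC) = 1/√(46.2 mH · 33.1 µF) = 809 rad/s.
ζ = (R/2)·√(C/L) = (25.7/2)·√(33.1 µF/46.2 mH) = 0.344.
ω_d = ω_n√(1−ζ²) = 759 rad/s. t_p = π/ω_d = 0.00414 s.

t_p ≈ 0.00414 s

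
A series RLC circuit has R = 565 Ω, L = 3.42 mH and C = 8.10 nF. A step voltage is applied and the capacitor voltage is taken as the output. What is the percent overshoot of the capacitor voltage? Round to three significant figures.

For a series RLC circuit (capacitor voltage as output), ω_n = 1/√(LC) = 1/√(3.42 mH · 8.10 nF) = 190000 rad/s.
ζ = (R/2)·√(C/L) = (565/2)·√(8.10 nF/3.42 mH) = 0.435.
%OS = 100 e^{−πζ/√(1−ζ²)} with ζ = 0.435 gives 21.9%.

%OS ≈ 21.9%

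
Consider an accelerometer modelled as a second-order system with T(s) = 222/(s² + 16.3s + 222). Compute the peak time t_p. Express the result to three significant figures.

t_p ≈ 0.252 s

ω_n = √222 = 14.9 rad/s; ζ = 16.3/(2·14.9) = 0.547.
ω_d = ω_n√(1−ζ²) = 12.5 rad/s. Then t_p = π/ω_d = 0.252 s.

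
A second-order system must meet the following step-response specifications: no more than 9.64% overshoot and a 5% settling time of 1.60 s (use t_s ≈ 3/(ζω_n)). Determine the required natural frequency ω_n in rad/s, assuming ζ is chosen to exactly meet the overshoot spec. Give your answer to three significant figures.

Inverting the overshoot relation: ζ = |ln 0.0964|/√(π² + ln²0.0964) = 0.597.
Then ω_n = 3/(ζ t_s) = 3/(0.597 × 1.60) = 3.14 rad/s.

ω_n ≈ 3.14 rad/s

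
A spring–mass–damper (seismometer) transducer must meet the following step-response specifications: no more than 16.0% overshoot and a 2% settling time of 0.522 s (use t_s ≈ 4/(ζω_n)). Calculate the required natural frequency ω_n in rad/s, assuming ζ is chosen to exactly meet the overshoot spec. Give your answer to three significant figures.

From %OS = 100·exp(−πζ/√(1−ζ²)), invert to get ζ = −ln(OS)/√(π² + ln²(OS)) with OS = 0.160.
−ln 0.160 = 1.833, so ζ = 1.833/√(π² + 3.358) = 0.504.
Then ω_n = 4/(ζ t_s) = 4/(0.504 × 0.522) = 15.2 rad/s.

ω_n ≈ 15.2 rad/s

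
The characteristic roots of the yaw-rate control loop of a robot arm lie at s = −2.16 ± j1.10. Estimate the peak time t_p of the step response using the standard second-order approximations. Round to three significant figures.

t_p = π/ω_d with ω_d = 1.10 (the imaginary part), so t_p = 2.86 s.

t_p ≈ 2.86 s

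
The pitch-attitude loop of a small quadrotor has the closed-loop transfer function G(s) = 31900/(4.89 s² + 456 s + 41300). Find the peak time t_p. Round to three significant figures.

Dividing through by 4.89: denominator becomes s² + 93.25 s + 8446.
So ω_n = √8446 = 91.9 rad/s and ζ = 93.25/(2·91.9) = 0.507.
ω_d = ω_n√(1−ζ²) = 79.2 rad/s. t_p = π/ω_d = 0.0397 s.

t_p ≈ 0.0397 s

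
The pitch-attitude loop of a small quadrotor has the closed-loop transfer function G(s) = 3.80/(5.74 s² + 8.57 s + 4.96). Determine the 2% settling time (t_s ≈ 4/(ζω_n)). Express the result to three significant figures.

Dividing through by 5.74: denominator becomes s² + 1.493 s + 0.8641.
So ω_n = √0.8641 = 0.930 rad/s and ζ = 1.493/(2·0.930) = 0.803.
t_s ≈ 4/(ζω_n) = 5.36 s.

t_s ≈ 5.36 s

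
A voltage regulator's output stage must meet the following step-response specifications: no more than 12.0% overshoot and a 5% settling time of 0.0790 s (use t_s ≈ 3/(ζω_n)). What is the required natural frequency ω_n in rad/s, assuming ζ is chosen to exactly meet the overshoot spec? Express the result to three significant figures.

ω_n ≈ 67.9 rad/s

Inverting the overshoot relation: ζ = |ln 0.120|/√(π² + ln²0.120) = 0.559.
Then ω_n = 3/(ζ t_s) = 3/(0.559 × 0.0790) = 67.9 rad/s.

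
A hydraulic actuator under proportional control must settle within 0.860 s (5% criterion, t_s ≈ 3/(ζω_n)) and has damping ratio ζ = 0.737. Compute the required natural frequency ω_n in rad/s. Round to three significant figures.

ω_n ≈ 4.73 rad/s

Rearranging t_s ≈ 3/(ζω_n) gives ω_n = 3/(ζ·t_s) = 3/(0.737 × 0.860) = 4.73 rad/s.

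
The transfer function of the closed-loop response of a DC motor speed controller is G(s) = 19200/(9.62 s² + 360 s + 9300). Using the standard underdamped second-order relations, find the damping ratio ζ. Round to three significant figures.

Dividing through by 9.62: denominator becomes s² + 37.42 s + 966.7.
So ω_n = √966.7 = 31.1 rad/s and ζ = 37.42/(2·31.1) = 0.602.

ζ ≈ 0.602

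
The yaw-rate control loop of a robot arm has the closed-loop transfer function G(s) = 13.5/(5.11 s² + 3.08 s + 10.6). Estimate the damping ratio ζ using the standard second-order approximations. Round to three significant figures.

ζ ≈ 0.209

Dividing through by 5.11: denominator becomes s² + 0.6027 s + 2.074.
So ω_n = √2.074 = 1.44 rad/s and ζ = 0.6027/(2·1.44) = 0.209.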